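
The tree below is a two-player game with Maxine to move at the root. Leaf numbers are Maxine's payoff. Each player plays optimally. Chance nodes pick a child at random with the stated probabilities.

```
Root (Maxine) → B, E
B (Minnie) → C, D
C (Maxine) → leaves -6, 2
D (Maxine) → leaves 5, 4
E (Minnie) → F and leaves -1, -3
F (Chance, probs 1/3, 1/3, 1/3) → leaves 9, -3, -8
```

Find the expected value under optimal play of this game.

2

C (Maxine): max(-6, 2) = 2
D (Maxine): max(5, 4) = 5
B (Minnie): min(2, 5) = 2
F (Chance): 1/3·9 + 1/3·-3 + 1/3·-8 = -0.67
E (Minnie): min(-0.67, -1, -3) = -3
Root (Maxine): max(2, -3) = 2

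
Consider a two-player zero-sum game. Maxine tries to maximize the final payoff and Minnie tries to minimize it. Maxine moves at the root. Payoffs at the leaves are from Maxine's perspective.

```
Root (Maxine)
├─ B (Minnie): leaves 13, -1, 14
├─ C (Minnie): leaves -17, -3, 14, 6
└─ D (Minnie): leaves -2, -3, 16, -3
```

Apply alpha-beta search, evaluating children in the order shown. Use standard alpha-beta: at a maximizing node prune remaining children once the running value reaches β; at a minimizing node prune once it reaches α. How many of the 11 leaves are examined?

B [α=-∞,β=+∞]: v=-1
C [α=-1,β=+∞]: v=-17 after child 1 ≤ α → α-cutoff, skip 3
D [α=-1,β=+∞]: v=-2 after child 1 ≤ α → α-cutoff, skip 3
Root [α=-∞,β=+∞]: v=-1
Leaves evaluated: 5 of 11.

5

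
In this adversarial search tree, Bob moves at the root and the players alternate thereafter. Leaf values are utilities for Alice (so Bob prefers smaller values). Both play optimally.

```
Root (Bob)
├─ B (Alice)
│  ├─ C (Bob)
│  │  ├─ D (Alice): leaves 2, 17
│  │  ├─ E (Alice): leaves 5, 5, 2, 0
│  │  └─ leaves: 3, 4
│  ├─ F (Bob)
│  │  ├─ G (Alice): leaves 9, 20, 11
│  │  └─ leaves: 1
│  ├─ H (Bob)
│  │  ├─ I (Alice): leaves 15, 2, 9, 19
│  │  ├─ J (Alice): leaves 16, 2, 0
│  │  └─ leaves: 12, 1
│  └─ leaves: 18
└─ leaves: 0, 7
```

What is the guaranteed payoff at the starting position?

D (Alice): max(2, 17) = 17
E (Alice): max(5, 5, 2, 0) = 5
C (Bob): min(17, 5, 3, 4) = 3
G (Alice): max(9, 20, 11) = 20
F (Bob): min(20, 1) = 1
I (Alice): max(15, 2, 9, 19) = 19
J (Alice): max(16, 2, 0) = 16
H (Bob): min(19, 16, 12, 1) = 1
B (Alice): max(3, 1, 1, 18) = 18
Root (Bob): min(18, 0, 7) = 0

0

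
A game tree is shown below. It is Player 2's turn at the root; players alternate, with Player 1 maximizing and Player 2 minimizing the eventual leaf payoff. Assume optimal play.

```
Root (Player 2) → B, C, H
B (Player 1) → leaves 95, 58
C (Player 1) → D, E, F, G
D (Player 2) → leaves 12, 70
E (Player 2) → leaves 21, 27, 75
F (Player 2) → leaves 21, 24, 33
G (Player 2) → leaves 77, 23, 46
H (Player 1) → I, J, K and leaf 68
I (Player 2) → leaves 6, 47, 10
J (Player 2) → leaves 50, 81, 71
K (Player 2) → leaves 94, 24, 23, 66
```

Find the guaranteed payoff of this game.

B (Player 1): max(95, 58) = 95
D (Player 2): min(12, 70) = 12
E (Player 2): min(21, 27, 75) = 21
F (Player 2): min(21, 24, 33) = 21
G (Player 2): min(77, 23, 46) = 23
C (Player 1): max(12, 21, 21, 23) = 23
I (Player 2): min(6, 47, 10) = 6
J (Player 2): min(50, 81, 71) = 50
K (Player 2): min(94, 24, 23, 66) = 23
H (Player 1): max(6, 50, 23, 68) = 68
Root (Player 2): min(95, 23, 68) = 23

23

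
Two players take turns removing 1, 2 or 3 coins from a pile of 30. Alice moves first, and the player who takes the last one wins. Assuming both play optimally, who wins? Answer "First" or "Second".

i:   0  1  2  3  4  5  6  7  8  9 10 11 12 13 14 15 16 17 18 19 20 21 22 23 24 25 26 27 28 29 30
     L  W  W  W  L  W  W  W  L  W  W  W  L  W  W  W  L  W  W  W  L  W  W  W  L  W  W  W  L  W  W
Position 30 is W, so the first player wins.

First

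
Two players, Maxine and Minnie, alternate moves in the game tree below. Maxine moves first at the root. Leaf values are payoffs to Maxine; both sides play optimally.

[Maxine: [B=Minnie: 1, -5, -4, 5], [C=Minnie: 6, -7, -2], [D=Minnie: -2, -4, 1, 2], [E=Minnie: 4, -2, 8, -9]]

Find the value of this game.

-4

B (Minnie): min(1, -5, -4, 5) = -5
C (Minnie): min(6, -7, -2) = -7
D (Minnie): min(-2, -4, 1, 2) = -4
E (Minnie): min(4, -2, 8, -9) = -9
Root (Maxine): max(-5, -7, -4, -9) = -4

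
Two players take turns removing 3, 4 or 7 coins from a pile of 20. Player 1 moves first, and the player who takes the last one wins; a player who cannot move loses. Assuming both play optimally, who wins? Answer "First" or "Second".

Second

i:   0  1  2  3  4  5  6  7  8  9 10 11 12 13 14 15 16 17 18 19 20
     L  L  L  W  W  W  W  W  W  W  L  L  L  W  W  W  W  W  W  W  L
Position 20 is L, so the second player wins.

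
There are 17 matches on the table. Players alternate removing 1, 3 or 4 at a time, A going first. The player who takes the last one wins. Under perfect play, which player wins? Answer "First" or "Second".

W/L table (W = player to move can force a win):
i:   0  1  2  3  4  5  6  7  8  9 10 11 12 13 14 15 16 17
     L  W  L  W  W  W  W  L  W  L  W  W  W  W  L  W  L  W
Position 17 is W, so the first player wins.

First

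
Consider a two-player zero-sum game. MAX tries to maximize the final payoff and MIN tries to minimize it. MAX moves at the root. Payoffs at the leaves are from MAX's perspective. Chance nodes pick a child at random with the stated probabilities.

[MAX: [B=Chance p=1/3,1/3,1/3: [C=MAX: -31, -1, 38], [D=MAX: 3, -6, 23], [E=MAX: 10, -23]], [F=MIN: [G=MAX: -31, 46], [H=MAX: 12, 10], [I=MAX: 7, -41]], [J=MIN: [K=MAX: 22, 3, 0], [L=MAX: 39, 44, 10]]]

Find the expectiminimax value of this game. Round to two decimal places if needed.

23.67

C (MAX): max(-31, -1, 38) = 38
D (MAX): max(3, -6, 23) = 23
E (MAX): max(10, -23) = 10
B (Chance): 1/3·38 + 1/3·23 + 1/3·10 = 23.67
G (MAX): max(-31, 46) = 46
H (MAX): max(12, 10) = 12
I (MAX): max(7, -41) = 7
F (MIN): min(46, 12, 7) = 7
K (MAX): max(22, 3, 0) = 22
L (MAX): max(39, 44, 10) = 44
J (MIN): min(22, 44) = 22
Root (MAX): max(23.67, 7, 22) = 23.67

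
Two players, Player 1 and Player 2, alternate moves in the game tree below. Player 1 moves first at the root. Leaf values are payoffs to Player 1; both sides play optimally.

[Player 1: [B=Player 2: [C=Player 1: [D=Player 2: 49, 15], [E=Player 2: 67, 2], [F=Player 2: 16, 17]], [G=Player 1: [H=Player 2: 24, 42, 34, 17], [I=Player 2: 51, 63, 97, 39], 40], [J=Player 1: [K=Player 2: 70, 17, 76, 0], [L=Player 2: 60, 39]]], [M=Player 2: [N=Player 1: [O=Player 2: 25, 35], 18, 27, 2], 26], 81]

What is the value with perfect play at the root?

D (Player 2): min(49, 15) = 15
E (Player 2): min(67, 2) = 2
F (Player 2): min(16, 17) = 16
C (Player 1): max(15, 2, 16) = 16
H (Player 2): min(24, 42, 34, 17) = 17
I (Player 2): min(51, 63, 97, 39) = 39
G (Player 1): max(17, 39, 40) = 40
K (Player 2): min(70, 17, 76, 0) = 0
L (Player 2): min(60, 39) = 39
J (Player 1): max(0, 39) = 39
B (Player 2): min(16, 40, 39) = 16
O (Player 2): min(25, 35) = 25
N (Player 1): max(25, 18, 27, 2) = 27
M (Player 2): min(27, 26) = 26
Root (Player 1): max(16, 26, 81) = 81

81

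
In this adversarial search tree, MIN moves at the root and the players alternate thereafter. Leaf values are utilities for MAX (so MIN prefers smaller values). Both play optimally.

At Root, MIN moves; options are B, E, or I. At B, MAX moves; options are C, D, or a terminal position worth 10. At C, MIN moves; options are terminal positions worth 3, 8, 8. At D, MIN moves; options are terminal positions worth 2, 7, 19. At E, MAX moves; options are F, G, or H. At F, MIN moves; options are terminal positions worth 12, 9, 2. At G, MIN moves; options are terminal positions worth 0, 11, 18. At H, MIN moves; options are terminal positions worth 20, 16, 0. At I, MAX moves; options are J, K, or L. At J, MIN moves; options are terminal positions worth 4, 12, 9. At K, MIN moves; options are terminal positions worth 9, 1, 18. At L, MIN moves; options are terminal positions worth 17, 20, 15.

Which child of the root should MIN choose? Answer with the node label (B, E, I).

C (MIN): min(3, 8, 8) = 3
D (MIN): min(2, 7, 19) = 2
B (MAX): max(3, 2, 10) = 10
F (MIN): min(12, 9, 2) = 2
G (MIN): min(0, 11, 18) = 0
H (MIN): min(20, 16, 0) = 0
E (MAX): max(2, 0, 0) = 2
J (MIN): min(4, 12, 9) = 4
K (MIN): min(9, 1, 18) = 1
L (MIN): min(17, 20, 15) = 15
I (MAX): max(4, 1, 15) = 15
Root (MIN): min(10, 2, 15) = 2
MIN picks the child with the lowest value: E (value 2).

E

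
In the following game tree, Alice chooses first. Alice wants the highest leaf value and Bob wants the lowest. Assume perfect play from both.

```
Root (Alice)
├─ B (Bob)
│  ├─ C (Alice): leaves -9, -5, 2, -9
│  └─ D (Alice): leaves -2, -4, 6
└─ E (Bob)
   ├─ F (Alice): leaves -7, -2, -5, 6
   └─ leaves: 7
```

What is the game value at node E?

6

F: max(-7, -2, -5, 6) = 6
E: min(6, 7) = 6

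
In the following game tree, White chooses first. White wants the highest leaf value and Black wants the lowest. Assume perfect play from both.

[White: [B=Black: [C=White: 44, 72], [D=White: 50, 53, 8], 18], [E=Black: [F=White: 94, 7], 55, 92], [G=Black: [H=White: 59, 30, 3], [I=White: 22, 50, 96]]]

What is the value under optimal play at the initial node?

59

C (White): max(44, 72) = 72
D (White): max(50, 53, 8) = 53
B (Black): min(72, 53, 18) = 18
F (White): max(94, 7) = 94
E (Black): min(94, 55, 92) = 55
H (White): max(59, 30, 3) = 59
I (White): max(22, 50, 96) = 96
G (Black): min(59, 96) = 59
Root (White): max(18, 55, 59) = 59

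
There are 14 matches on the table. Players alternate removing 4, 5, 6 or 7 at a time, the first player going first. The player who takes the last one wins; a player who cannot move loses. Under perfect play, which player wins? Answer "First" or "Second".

Second

W/L table (W = player to move can force a win):
i:   0  1  2  3  4  5  6  7  8  9 10 11 12 13 14
     L  L  L  L  W  W  W  W  W  W  W  L  L  L  L
Position 14 is L, so the second player wins.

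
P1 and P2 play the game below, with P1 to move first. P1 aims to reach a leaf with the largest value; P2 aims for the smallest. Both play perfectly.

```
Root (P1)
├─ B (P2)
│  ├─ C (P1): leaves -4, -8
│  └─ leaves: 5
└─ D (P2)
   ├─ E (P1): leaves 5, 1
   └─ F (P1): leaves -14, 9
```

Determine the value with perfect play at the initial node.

5

C (P1): max(-4, -8) = -4
B (P2): min(-4, 5) = -4
E (P1): max(5, 1) = 5
F (P1): max(-14, 9) = 9
D (P2): min(5, 9) = 5
Root (P1): max(-4, 5) = 5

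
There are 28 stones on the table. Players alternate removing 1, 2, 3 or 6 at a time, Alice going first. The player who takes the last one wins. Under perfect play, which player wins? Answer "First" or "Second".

Positions where the player to move wins (W) vs loses (L):
i:   0  1  2  3  4  5  6  7  8  9 10 11 12 13 14 15 16 17 18 19 20 21 22 23 24 25 26 27 28
     L  W  W  W  L  W  W  W  L  W  W  W  L  W  W  W  L  W  W  W  L  W  W  W  L  W  W  W  L
Position 28 is L, so the second player wins.

Second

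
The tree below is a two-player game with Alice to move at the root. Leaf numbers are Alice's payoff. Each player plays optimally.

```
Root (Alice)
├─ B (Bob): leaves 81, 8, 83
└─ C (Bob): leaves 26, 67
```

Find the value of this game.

B (Bob): min(81, 8, 83) = 8
C (Bob): min(26, 67) = 26
Root (Alice): max(8, 26) = 26

26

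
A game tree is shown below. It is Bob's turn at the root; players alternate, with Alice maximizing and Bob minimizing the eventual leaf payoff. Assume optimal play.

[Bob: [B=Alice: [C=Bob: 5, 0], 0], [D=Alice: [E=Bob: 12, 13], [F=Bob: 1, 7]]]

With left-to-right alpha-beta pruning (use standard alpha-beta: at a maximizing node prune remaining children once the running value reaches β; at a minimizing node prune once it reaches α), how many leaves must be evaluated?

C [α=-∞,β=+∞]: v=0
B [α=-∞,β=+∞]: v=0
E [α=-∞,β=0]: v=12
D [α=-∞,β=0]: v=12 after child 1 ≥ β → β-cutoff, skip 1
Root [α=-∞,β=+∞]: v=0
Leaves evaluated: 5 of 7.

5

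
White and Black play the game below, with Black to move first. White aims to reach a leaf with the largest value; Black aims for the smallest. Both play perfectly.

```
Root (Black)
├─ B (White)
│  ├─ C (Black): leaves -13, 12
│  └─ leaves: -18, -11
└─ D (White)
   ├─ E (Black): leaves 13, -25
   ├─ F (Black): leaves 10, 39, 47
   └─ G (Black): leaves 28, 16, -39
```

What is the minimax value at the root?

C (Black): min(-13, 12) = -13
B (White): max(-13, -18, -11) = -11
E (Black): min(13, -25) = -25
F (Black): min(10, 39, 47) = 10
G (Black): min(28, 16, -39) = -39
D (White): max(-25, 10, -39) = 10
Root (Black): min(-11, 10) = -11

-11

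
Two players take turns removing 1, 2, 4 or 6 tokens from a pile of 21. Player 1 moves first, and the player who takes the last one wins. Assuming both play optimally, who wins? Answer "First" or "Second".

First

W/L table (W = player to move can force a win):
i:   0  1  2  3  4  5  6  7  8  9 10 11 12 13 14 15 16 17 18 19 20 21
     L  W  W  L  W  W  W  W  L  W  W  L  W  W  W  W  L  W  W  L  W  W
Position 21 is W, so the first player wins.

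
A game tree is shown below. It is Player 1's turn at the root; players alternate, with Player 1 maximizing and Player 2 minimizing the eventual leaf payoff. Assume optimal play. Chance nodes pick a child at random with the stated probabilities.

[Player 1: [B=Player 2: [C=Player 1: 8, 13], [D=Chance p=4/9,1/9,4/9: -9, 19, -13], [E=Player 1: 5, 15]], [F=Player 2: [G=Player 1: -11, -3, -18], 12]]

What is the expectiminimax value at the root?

-3

C (Player 1): max(8, 13) = 13
D (Chance): 4/9·-9 + 1/9·19 + 4/9·-13 = -7.67
E (Player 1): max(5, 15) = 15
B (Player 2): min(13, -7.67, 15) = -7.67
G (Player 1): max(-11, -3, -18) = -3
F (Player 2): min(-3, 12) = -3
Root (Player 1): max(-7.67, -3) = -3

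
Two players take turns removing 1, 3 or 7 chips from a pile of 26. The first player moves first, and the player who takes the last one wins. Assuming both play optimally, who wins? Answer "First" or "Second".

Positions where the player to move wins (W) vs loses (L):
i:   0  1  2  3  4  5  6  7  8  9 10 11 12 13 14 15 16 17 18 19 20 21 22 23 24 25 26
     L  W  L  W  L  W  L  W  L  W  L  W  L  W  L  W  L  W  L  W  L  W  L  W  L  W  L
Position 26 is L, so the second player wins.

Second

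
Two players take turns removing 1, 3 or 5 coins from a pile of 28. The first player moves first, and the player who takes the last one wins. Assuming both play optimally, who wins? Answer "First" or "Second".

Second

i:   0  1  2  3  4  5  6  7  8  9 10 11 12 13 14 15 16 17 18 19 20 21 22 23 24 25 26 27 28
     L  W  L  W  L  W  L  W  L  W  L  W  L  W  L  W  L  W  L  W  L  W  L  W  L  W  L  W  L
Position 28 is L, so the second player wins.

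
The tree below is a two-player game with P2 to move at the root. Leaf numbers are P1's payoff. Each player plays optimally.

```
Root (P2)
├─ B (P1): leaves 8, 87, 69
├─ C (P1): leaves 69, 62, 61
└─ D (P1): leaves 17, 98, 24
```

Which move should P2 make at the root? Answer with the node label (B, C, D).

B (P1): max(8, 87, 69) = 87
C (P1): max(69, 62, 61) = 69
D (P1): max(17, 98, 24) = 98
Root (P2): min(87, 69, 98) = 69
P2 picks the child with the lowest value: C (value 69).

C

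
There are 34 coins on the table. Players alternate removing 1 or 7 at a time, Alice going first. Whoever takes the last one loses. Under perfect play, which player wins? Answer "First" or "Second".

First

Mark each pile size as W (mover wins) or L (mover loses):
i:   0  1  2  3  4  5  6  7  8  9 10 11 12 13 14 15 16 17 18 19 20 21 22 23 24 25 26 27 28 29 30 31 32 33 34
     W  L  W  L  W  L  W  L  W  L  W  L  W  L  W  L  W  L  W  L  W  L  W  L  W  L  W  L  W  L  W  L  W  L  W
Position 34 is W, so the first player wins.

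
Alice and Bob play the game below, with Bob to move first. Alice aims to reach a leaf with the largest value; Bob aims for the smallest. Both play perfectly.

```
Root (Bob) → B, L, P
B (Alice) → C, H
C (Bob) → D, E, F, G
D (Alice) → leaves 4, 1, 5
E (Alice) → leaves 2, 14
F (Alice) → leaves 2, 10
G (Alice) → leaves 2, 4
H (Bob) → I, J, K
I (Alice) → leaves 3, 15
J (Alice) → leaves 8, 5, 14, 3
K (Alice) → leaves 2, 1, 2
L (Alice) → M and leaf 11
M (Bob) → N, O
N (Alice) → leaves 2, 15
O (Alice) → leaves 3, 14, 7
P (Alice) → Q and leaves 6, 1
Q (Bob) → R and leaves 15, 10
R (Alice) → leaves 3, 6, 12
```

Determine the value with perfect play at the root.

4

D (Alice): max(4, 1, 5) = 5
E (Alice): max(2, 14) = 14
F (Alice): max(2, 10) = 10
G (Alice): max(2, 4) = 4
C (Bob): min(5, 14, 10, 4) = 4
I (Alice): max(3, 15) = 15
J (Alice): max(8, 5, 14, 3) = 14
K (Alice): max(2, 1, 2) = 2
H (Bob): min(15, 14, 2) = 2
B (Alice): max(4, 2) = 4
N (Alice): max(2, 15) = 15
O (Alice): max(3, 14, 7) = 14
M (Bob): min(15, 14) = 14
L (Alice): max(14, 11) = 14
R (Alice): max(3, 6, 12) = 12
Q (Bob): min(12, 15, 10) = 10
P (Alice): max(10, 6, 1) = 10
Root (Bob): min(4, 14, 10) = 4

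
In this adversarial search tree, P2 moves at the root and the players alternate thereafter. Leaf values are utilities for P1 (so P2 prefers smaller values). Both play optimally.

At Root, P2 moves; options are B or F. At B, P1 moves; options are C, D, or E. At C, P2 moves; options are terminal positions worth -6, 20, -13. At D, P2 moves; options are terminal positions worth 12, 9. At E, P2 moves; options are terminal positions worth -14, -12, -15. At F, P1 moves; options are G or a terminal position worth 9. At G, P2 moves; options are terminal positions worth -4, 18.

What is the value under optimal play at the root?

9

C (P2): min(-6, 20, -13) = -13
D (P2): min(12, 9) = 9
E (P2): min(-14, -12, -15) = -15
B (P1): max(-13, 9, -15) = 9
G (P2): min(-4, 18) = -4
F (P1): max(-4, 9) = 9
Root (P2): min(9, 9) = 9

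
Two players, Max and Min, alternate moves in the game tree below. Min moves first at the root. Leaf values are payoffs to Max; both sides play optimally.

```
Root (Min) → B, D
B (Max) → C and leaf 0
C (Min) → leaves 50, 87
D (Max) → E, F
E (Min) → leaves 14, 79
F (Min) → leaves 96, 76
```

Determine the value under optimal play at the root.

50

C (Min): min(50, 87) = 50
B (Max): max(50, 0) = 50
E (Min): min(14, 79) = 14
F (Min): min(96, 76) = 76
D (Max): max(14, 76) = 76
Root (Min): min(50, 76) = 50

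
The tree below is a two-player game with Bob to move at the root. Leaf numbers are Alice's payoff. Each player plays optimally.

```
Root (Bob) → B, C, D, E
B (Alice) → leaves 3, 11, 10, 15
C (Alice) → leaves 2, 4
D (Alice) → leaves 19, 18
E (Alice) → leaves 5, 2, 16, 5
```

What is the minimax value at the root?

4

B (Alice): max(3, 11, 10, 15) = 15
C (Alice): max(2, 4) = 4
D (Alice): max(19, 18) = 19
E (Alice): max(5, 2, 16, 5) = 16
Root (Bob): min(15, 4, 19, 16) = 4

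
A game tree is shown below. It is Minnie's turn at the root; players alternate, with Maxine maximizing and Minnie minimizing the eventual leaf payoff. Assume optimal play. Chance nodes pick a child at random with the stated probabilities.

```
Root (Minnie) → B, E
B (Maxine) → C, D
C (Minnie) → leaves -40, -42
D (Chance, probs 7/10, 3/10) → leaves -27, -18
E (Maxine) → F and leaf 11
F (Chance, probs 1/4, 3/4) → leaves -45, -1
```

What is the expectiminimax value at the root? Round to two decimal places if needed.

-24.3

C (Minnie): min(-40, -42) = -42
D (Chance): 7/10·-27 + 3/10·-18 = -24.3
B (Maxine): max(-42, -24.3) = -24.3
F (Chance): 1/4·-45 + 3/4·-1 = -12
E (Maxine): max(-12, 11) = 11
Root (Minnie): min(-24.3, 11) = -24.3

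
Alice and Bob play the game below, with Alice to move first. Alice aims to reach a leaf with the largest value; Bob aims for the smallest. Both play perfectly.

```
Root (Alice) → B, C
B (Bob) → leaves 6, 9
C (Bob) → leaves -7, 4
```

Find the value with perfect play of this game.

6

B (Bob): min(6, 9) = 6
C (Bob): min(-7, 4) = -7
Root (Alice): max(6, -7) = 6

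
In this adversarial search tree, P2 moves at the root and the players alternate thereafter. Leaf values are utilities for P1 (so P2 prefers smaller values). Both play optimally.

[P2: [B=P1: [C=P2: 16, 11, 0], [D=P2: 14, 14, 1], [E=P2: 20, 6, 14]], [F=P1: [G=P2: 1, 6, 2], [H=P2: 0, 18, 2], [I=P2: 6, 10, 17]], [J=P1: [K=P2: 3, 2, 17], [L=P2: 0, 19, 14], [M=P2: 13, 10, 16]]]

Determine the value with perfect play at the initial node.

6

C (P2): min(16, 11, 0) = 0
D (P2): min(14, 14, 1) = 1
E (P2): min(20, 6, 14) = 6
B (P1): max(0, 1, 6) = 6
G (P2): min(1, 6, 2) = 1
H (P2): min(0, 18, 2) = 0
I (P2): min(6, 10, 17) = 6
F (P1): max(1, 0, 6) = 6
K (P2): min(3, 2, 17) = 2
L (P2): min(0, 19, 14) = 0
M (P2): min(13, 10, 16) = 10
J (P1): max(2, 0, 10) = 10
Root (P2): min(6, 6, 10) = 6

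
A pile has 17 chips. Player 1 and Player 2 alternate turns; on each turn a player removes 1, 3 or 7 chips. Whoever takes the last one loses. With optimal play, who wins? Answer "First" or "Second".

Compute winning (W) and losing (L) positions by backward induction:
i:   0  1  2  3  4  5  6  7  8  9 10 11 12 13 14 15 16 17
     W  L  W  L  W  L  W  L  W  L  W  L  W  L  W  L  W  L
Position 17 is L, so the second player wins.

Second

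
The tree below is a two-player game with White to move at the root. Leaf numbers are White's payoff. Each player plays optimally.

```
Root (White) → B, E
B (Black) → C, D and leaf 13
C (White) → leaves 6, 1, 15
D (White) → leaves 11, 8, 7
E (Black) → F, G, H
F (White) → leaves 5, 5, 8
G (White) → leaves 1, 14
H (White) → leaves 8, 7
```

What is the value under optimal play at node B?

C: max(6, 1, 15) = 15
D: max(11, 8, 7) = 11
B: min(15, 11, 13) = 11

11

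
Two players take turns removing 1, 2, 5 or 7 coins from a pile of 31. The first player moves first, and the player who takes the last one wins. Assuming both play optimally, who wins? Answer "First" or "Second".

Mark each pile size as W (mover wins) or L (mover loses):
i:   0  1  2  3  4  5  6  7  8  9 10 11 12 13 14 15 16 17 18 19 20 21 22 23 24 25 26 27 28 29 30 31
     L  W  W  L  W  W  L  W  W  L  W  W  L  W  W  L  W  W  L  W  W  L  W  W  L  W  W  L  W  W  L  W
Position 31 is W, so the first player wins.

First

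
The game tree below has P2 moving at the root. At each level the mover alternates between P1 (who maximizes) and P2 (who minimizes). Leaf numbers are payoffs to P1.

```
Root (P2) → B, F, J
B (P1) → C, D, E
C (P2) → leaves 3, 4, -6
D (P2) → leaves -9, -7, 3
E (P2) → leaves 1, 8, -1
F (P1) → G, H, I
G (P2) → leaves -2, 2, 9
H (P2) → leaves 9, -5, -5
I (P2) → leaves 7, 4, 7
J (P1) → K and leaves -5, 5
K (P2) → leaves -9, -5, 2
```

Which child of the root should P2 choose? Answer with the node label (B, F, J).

B

C (P2): min(3, 4, -6) = -6
D (P2): min(-9, -7, 3) = -9
E (P2): min(1, 8, -1) = -1
B (P1): max(-6, -9, -1) = -1
G (P2): min(-2, 2, 9) = -2
H (P2): min(9, -5, -5) = -5
I (P2): min(7, 4, 7) = 4
F (P1): max(-2, -5, 4) = 4
K (P2): min(-9, -5, 2) = -9
J (P1): max(-9, -5, 5) = 5
Root (P2): min(-1, 4, 5) = -1
P2 picks the child with the lowest value: B (value -1).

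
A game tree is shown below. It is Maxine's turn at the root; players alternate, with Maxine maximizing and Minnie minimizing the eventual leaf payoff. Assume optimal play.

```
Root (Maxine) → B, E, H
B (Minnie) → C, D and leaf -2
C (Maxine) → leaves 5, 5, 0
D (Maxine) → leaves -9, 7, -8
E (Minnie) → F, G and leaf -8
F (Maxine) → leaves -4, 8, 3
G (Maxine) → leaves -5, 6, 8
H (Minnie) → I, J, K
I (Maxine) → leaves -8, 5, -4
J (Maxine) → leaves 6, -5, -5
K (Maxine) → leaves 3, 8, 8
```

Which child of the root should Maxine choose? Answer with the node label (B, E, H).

H

C (Maxine): max(5, 5, 0) = 5
D (Maxine): max(-9, 7, -8) = 7
B (Minnie): min(5, 7, -2) = -2
F (Maxine): max(-4, 8, 3) = 8
G (Maxine): max(-5, 6, 8) = 8
E (Minnie): min(8, 8, -8) = -8
I (Maxine): max(-8, 5, -4) = 5
J (Maxine): max(6, -5, -5) = 6
K (Maxine): max(3, 8, 8) = 8
H (Minnie): min(5, 6, 8) = 5
Root (Maxine): max(-2, -8, 5) = 5
Maxine picks the child with the highest value: H (value 5).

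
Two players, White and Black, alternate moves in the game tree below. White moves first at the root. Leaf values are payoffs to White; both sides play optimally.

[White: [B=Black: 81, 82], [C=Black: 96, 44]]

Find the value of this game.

81

B (Black): min(81, 82) = 81
C (Black): min(96, 44) = 44
Root (White): max(81, 44) = 81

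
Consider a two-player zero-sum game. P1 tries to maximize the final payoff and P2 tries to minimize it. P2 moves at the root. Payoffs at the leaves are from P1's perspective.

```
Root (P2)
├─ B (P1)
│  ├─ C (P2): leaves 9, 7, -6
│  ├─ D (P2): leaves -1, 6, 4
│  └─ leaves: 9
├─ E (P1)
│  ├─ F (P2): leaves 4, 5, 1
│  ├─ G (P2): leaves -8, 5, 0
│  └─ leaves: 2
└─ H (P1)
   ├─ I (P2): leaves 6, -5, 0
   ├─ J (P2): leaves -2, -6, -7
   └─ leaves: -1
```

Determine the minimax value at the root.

-1

C (P2): min(9, 7, -6) = -6
D (P2): min(-1, 6, 4) = -1
B (P1): max(-6, -1, 9) = 9
F (P2): min(4, 5, 1) = 1
G (P2): min(-8, 5, 0) = -8
E (P1): max(1, -8, 2) = 2
I (P2): min(6, -5, 0) = -5
J (P2): min(-2, -6, -7) = -7
H (P1): max(-5, -7, -1) = -1
Root (P2): min(9, 2, -1) = -1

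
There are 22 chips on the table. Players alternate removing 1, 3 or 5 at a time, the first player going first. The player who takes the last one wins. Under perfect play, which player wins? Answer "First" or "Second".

Second

Positions where the player to move wins (W) vs loses (L):
i:   0  1  2  3  4  5  6  7  8  9 10 11 12 13 14 15 16 17 18 19 20 21 22
     L  W  L  W  L  W  L  W  L  W  L  W  L  W  L  W  L  W  L  W  L  W  L
Position 22 is L, so the second player wins.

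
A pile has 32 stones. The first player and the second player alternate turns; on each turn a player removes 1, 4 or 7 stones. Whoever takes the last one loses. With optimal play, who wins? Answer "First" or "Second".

First

Compute winning (W) and losing (L) positions by backward induction:
i:   0  1  2  3  4  5  6  7  8  9 10 11 12 13 14 15 16 17 18 19 20 21 22 23 24 25 26 27 28 29 30 31 32
     W  L  W  L  W  W  L  W  W  L  W  L  W  W  L  W  W  L  W  L  W  W  L  W  W  L  W  L  W  W  L  W  W
Position 32 is W, so the first player wins.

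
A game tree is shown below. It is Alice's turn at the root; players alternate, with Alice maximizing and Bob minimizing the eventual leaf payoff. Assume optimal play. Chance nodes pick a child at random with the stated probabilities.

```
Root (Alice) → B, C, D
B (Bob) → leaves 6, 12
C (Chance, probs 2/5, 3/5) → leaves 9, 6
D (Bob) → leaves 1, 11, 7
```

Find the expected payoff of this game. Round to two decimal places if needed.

7.2

B (Bob): min(6, 12) = 6
C (Chance): 2/5·9 + 3/5·6 = 7.2
D (Bob): min(1, 11, 7) = 1
Root (Alice): max(6, 7.2, 1) = 7.2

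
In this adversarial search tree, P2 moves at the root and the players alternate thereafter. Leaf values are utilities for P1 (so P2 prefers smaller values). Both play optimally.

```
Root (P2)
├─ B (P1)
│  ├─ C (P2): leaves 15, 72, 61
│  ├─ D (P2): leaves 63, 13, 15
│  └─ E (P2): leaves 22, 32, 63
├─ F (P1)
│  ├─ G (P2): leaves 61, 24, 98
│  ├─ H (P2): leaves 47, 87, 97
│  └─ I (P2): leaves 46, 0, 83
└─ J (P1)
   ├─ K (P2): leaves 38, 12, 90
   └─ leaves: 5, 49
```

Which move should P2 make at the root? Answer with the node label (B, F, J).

B

C (P2): min(15, 72, 61) = 15
D (P2): min(63, 13, 15) = 13
E (P2): min(22, 32, 63) = 22
B (P1): max(15, 13, 22) = 22
G (P2): min(61, 24, 98) = 24
H (P2): min(47, 87, 97) = 47
I (P2): min(46, 0, 83) = 0
F (P1): max(24, 47, 0) = 47
K (P2): min(38, 12, 90) = 12
J (P1): max(12, 5, 49) = 49
Root (P2): min(22, 47, 49) = 22
P2 picks the child with the lowest value: B (value 22).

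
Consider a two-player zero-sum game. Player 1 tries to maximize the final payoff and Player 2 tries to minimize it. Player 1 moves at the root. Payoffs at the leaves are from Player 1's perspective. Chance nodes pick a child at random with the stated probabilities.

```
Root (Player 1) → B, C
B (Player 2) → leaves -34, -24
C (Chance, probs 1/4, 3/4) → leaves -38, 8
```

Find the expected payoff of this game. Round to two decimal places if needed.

B (Player 2): min(-34, -24) = -34
C (Chance): 1/4·-38 + 3/4·8 = -3.5
Root (Player 1): max(-34, -3.5) = -3.5

-3.5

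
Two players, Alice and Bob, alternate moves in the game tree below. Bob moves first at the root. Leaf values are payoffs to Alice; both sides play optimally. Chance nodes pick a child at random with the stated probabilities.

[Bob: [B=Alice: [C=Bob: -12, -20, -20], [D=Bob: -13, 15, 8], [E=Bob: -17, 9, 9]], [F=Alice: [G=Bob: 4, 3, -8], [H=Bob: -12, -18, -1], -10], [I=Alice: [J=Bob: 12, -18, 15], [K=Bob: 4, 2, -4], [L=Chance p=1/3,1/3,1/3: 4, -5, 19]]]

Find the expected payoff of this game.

C (Bob): min(-12, -20, -20) = -20
D (Bob): min(-13, 15, 8) = -13
E (Bob): min(-17, 9, 9) = -17
B (Alice): max(-20, -13, -17) = -13
G (Bob): min(4, 3, -8) = -8
H (Bob): min(-12, -18, -1) = -18
F (Alice): max(-8, -18, -10) = -8
J (Bob): min(12, -18, 15) = -18
K (Bob): min(4, 2, -4) = -4
L (Chance): 1/3·4 + 1/3·-5 + 1/3·19 = 6
I (Alice): max(-18, -4, 6) = 6
Root (Bob): min(-13, -8, 6) = -13

-13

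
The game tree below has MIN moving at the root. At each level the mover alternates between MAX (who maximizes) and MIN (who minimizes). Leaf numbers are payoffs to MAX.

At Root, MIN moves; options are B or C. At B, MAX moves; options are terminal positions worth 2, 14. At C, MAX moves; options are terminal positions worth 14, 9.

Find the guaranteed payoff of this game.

14

B (MAX): max(2, 14) = 14
C (MAX): max(14, 9) = 14
Root (MIN): min(14, 14) = 14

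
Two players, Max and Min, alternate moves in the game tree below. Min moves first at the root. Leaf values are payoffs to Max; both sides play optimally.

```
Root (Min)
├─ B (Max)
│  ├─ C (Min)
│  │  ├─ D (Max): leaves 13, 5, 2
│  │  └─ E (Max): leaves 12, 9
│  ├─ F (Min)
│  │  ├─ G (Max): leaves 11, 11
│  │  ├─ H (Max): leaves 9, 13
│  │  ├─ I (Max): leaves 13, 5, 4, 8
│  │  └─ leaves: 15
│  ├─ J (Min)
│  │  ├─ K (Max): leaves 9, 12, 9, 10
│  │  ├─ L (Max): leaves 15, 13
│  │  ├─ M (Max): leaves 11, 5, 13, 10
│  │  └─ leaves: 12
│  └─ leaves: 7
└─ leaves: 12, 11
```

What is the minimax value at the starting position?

11

D (Max): max(13, 5, 2) = 13
E (Max): max(12, 9) = 12
C (Min): min(13, 12) = 12
G (Max): max(11, 11) = 11
H (Max): max(9, 13) = 13
I (Max): max(13, 5, 4, 8) = 13
F (Min): min(11, 13, 13, 15) = 11
K (Max): max(9, 12, 9, 10) = 12
L (Max): max(15, 13) = 15
M (Max): max(11, 5, 13, 10) = 13
J (Min): min(12, 15, 13, 12) = 12
B (Max): max(12, 11, 12, 7) = 12
Root (Min): min(12, 12, 11) = 11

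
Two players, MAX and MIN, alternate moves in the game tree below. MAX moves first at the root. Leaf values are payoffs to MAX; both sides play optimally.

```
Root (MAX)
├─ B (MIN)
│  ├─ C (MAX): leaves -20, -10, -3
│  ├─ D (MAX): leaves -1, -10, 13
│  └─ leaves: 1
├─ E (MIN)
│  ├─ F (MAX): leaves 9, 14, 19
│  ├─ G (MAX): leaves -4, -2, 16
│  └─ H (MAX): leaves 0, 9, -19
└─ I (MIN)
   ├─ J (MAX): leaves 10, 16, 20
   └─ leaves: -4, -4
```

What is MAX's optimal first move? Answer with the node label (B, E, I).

C (MAX): max(-20, -10, -3) = -3
D (MAX): max(-1, -10, 13) = 13
B (MIN): min(-3, 13, 1) = -3
F (MAX): max(9, 14, 19) = 19
G (MAX): max(-4, -2, 16) = 16
H (MAX): max(0, 9, -19) = 9
E (MIN): min(19, 16, 9) = 9
J (MAX): max(10, 16, 20) = 20
I (MIN): min(20, -4, -4) = -4
Root (MAX): max(-3, 9, -4) = 9
MAX picks the child with the highest value: E (value 9).

E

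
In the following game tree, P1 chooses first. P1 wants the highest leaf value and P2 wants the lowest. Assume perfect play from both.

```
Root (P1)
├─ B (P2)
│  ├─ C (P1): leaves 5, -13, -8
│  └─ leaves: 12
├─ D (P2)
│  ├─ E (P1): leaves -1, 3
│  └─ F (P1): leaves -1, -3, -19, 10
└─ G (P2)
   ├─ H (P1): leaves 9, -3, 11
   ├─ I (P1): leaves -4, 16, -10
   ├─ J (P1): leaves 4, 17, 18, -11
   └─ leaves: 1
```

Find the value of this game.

C (P1): max(5, -13, -8) = 5
B (P2): min(5, 12) = 5
E (P1): max(-1, 3) = 3
F (P1): max(-1, -3, -19, 10) = 10
D (P2): min(3, 10) = 3
H (P1): max(9, -3, 11) = 11
I (P1): max(-4, 16, -10) = 16
J (P1): max(4, 17, 18, -11) = 18
G (P2): min(11, 16, 18, 1) = 1
Root (P1): max(5, 3, 1) = 5

5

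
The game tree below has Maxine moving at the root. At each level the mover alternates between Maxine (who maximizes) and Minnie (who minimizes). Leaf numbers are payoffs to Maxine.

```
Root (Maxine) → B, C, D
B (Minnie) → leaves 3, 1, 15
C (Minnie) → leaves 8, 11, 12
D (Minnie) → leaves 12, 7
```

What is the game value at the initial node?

B (Minnie): min(3, 1, 15) = 1
C (Minnie): min(8, 11, 12) = 8
D (Minnie): min(12, 7) = 7
Root (Maxine): max(1, 8, 7) = 8

8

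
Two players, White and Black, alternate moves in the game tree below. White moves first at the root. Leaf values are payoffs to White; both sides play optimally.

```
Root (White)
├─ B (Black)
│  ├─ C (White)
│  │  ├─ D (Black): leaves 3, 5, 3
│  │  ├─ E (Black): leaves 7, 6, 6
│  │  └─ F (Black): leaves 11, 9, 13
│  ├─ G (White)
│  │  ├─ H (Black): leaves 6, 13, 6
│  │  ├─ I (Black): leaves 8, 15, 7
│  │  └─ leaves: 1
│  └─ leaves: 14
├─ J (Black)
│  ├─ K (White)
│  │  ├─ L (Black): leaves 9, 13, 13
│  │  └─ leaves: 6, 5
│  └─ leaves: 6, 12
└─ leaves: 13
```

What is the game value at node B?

7

D: min(3, 5, 3) = 3
E: min(7, 6, 6) = 6
F: min(11, 9, 13) = 9
C: max(3, 6, 9) = 9
H: min(6, 13, 6) = 6
I: min(8, 15, 7) = 7
G: max(6, 7, 1) = 7
B: min(9, 7, 14) = 7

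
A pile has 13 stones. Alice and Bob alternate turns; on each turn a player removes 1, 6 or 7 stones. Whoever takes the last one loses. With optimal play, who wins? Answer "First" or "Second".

Compute winning (W) and losing (L) positions by backward induction:
i:   0  1  2  3  4  5  6  7  8  9 10 11 12 13
     W  L  W  L  W  L  W  W  W  W  W  W  W  L
Position 13 is L, so the second player wins.

Second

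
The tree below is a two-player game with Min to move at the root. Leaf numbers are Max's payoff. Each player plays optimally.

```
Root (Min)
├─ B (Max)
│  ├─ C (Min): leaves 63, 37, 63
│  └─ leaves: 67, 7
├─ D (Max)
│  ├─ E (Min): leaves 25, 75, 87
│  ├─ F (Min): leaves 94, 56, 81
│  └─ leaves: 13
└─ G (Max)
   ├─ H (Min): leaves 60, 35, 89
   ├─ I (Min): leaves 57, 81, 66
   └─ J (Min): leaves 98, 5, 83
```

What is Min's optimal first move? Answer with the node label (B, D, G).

C (Min): min(63, 37, 63) = 37
B (Max): max(37, 67, 7) = 67
E (Min): min(25, 75, 87) = 25
F (Min): min(94, 56, 81) = 56
D (Max): max(25, 56, 13) = 56
H (Min): min(60, 35, 89) = 35
I (Min): min(57, 81, 66) = 57
J (Min): min(98, 5, 83) = 5
G (Max): max(35, 57, 5) = 57
Root (Min): min(67, 56, 57) = 56
Min picks the child with the lowest value: D (value 56).

D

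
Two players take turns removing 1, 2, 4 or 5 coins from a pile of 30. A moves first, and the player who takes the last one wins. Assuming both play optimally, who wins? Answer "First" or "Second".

Second

Compute winning (W) and losing (L) positions by backward induction:
i:   0  1  2  3  4  5  6  7  8  9 10 11 12 13 14 15 16 17 18 19 20 21 22 23 24 25 26 27 28 29 30
     L  W  W  L  W  W  L  W  W  L  W  W  L  W  W  L  W  W  L  W  W  L  W  W  L  W  W  L  W  W  L
Position 30 is L, so the second player wins.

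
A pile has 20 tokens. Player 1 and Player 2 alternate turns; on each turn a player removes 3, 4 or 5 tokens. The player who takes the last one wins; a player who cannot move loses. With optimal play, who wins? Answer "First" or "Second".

i:   0  1  2  3  4  5  6  7  8  9 10 11 12 13 14 15 16 17 18 19 20
     L  L  L  W  W  W  W  W  L  L  L  W  W  W  W  W  L  L  L  W  W
Position 20 is W, so the first player wins.

First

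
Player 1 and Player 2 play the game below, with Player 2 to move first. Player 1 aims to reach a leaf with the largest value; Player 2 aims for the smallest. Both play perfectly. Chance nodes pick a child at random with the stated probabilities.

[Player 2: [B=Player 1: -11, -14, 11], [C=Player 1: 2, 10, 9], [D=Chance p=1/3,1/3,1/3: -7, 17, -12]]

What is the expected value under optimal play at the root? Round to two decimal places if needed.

-0.67

B (Player 1): max(-11, -14, 11) = 11
C (Player 1): max(2, 10, 9) = 10
D (Chance): 1/3·-7 + 1/3·17 + 1/3·-12 = -0.67
Root (Player 2): min(11, 10, -0.67) = -0.67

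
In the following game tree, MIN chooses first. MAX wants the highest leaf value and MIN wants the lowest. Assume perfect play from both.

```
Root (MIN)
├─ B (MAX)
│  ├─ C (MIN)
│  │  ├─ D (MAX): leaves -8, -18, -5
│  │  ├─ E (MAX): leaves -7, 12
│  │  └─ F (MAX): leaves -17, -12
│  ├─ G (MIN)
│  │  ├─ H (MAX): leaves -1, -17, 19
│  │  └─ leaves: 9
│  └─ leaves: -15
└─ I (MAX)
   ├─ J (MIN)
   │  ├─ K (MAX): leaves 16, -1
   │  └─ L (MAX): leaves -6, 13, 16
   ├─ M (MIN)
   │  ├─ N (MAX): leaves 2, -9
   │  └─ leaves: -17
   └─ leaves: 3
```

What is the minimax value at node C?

-12

D: max(-8, -18, -5) = -5
E: max(-7, 12) = 12
F: max(-17, -12) = -12
C: min(-5, 12, -12) = -12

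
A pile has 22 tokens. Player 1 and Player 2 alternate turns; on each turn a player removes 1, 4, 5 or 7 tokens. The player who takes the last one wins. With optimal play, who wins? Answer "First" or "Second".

First

Positions where the player to move wins (W) vs loses (L):
i:   0  1  2  3  4  5  6  7  8  9 10 11 12 13 14 15 16 17 18 19 20 21 22
     L  W  L  W  W  W  W  W  L  W  L  W  W  W  W  W  L  W  L  W  W  W  W
Position 22 is W, so the first player wins.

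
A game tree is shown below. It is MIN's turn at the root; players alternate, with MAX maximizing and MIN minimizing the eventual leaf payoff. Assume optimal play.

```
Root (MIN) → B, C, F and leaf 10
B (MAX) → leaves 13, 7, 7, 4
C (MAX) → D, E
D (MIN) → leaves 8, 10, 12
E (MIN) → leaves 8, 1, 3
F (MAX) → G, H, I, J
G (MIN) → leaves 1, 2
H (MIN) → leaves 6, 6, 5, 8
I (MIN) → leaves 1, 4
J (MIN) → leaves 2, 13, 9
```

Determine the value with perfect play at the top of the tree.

B (MAX): max(13, 7, 7, 4) = 13
D (MIN): min(8, 10, 12) = 8
E (MIN): min(8, 1, 3) = 1
C (MAX): max(8, 1) = 8
G (MIN): min(1, 2) = 1
H (MIN): min(6, 6, 5, 8) = 5
I (MIN): min(1, 4) = 1
J (MIN): min(2, 13, 9) = 2
F (MAX): max(1, 5, 1, 2) = 5
Root (MIN): min(13, 8, 5, 10) = 5

5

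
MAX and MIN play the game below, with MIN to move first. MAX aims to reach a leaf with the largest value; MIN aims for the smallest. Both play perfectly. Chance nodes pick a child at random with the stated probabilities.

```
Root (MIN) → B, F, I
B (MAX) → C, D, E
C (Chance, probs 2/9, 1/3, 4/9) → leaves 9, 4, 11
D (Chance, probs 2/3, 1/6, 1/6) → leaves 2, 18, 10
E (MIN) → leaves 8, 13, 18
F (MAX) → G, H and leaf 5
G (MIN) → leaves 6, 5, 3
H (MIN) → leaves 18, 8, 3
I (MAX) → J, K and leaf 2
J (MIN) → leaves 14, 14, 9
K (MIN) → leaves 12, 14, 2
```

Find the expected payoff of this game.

5

C (Chance): 2/9·9 + 1/3·4 + 4/9·11 = 8.22
D (Chance): 2/3·2 + 1/6·18 + 1/6·10 = 6
E (MIN): min(8, 13, 18) = 8
B (MAX): max(8.22, 6, 8) = 8.22
G (MIN): min(6, 5, 3) = 3
H (MIN): min(18, 8, 3) = 3
F (MAX): max(3, 3, 5) = 5
J (MIN): min(14, 14, 9) = 9
K (MIN): min(12, 14, 2) = 2
I (MAX): max(9, 2, 2) = 9
Root (MIN): min(8.22, 5, 9) = 5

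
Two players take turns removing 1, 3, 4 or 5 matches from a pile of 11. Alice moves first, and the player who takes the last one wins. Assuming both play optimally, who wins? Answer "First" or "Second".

First

W/L table (W = player to move can force a win):
i:   0  1  2  3  4  5  6  7  8  9 10 11
     L  W  L  W  W  W  W  W  L  W  L  W
Position 11 is W, so the first player wins.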